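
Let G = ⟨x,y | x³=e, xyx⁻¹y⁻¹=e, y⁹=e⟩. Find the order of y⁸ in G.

Compute successive powers until reaching e:
  (y⁸)¹ = y⁸, (y⁸)² = y⁷, (y⁸)³ = y⁶, (y⁸)⁴ = y⁵, (y⁸)⁵ = y⁴, (y⁸)⁶ = y³, (y⁸)⁷ = y², (y⁸)⁸ = y, (y⁸)⁹ = e.
The smallest positive k with (y⁸)ᵏ = e is 9.

Answer: 9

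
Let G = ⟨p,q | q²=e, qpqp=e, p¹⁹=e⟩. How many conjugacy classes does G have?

The conjugacy classes (representative and size) are:
  [e] (size 1), [p¹⁸] (size 2), [p²] (size 2), [p¹⁶] (size 2), [p⁴] (size 2), [p¹⁴] (size 2), [p¹³] (size 2), [p¹²] (size 2), [p⁸] (size 2), [p⁹] (size 2), [q] (size 19).
Class equation: 1 + 2 + 2 + 2 + 2 + 2 + 2 + 2 + 2 + 2 + 19 = 38 = |G|. So G has 11 conjugacy classes.

Answer: 11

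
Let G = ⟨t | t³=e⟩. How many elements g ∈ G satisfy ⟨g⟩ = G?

G is cyclic of order 3. An element generates G iff its order is 3, and a cyclic group of order 3 has exactly φ(3) = 2 such elements.

Answer: 2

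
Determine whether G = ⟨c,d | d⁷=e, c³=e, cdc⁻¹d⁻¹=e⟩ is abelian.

Each pair of generators commutes: c·d = cd = d·c. Since the generators pairwise commute, every element of G commutes with every other, so G is abelian.

Answer: Yes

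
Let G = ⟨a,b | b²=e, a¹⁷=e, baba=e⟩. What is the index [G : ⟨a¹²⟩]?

First find ord(a¹²) by computing successive powers:
  (a¹²)¹ = a¹², (a¹²)² = a⁷, (a¹²)³ = a², (a¹²)⁴ = a¹⁴, (a¹²)⁵ = a⁹, (a¹²)⁶ = a⁴, (a¹²)⁷ = a¹⁶, (a¹²)⁸ = a¹¹, (a¹²)⁹ = a⁶, (a¹²)¹⁰ = a, (a¹²)¹¹ = a¹³, (a¹²)¹² = a⁸, (a¹²)¹³ = a³, (a¹²)¹⁴ = a¹⁵, (a¹²)¹⁵ = a¹⁰, (a¹²)¹⁶ = a⁵, (a¹²)¹⁷ = e.
So |⟨a¹²⟩| = ord(a¹²) = 17. With |G| = 34, by Lagrange [G : ⟨a¹²⟩] = 34/17 = 2.

Answer: 2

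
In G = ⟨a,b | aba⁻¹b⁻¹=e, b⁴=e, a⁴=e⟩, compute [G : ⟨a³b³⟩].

First find ord(a³b³) by computing successive powers:
  (a³b³)¹ = a³b³, (a³b³)² = a²b², (a³b³)³ = ab, (a³b³)⁴ = e.
So |⟨a³b³⟩| = ord(a³b³) = 4. With |G| = 16, by Lagrange [G : ⟨a³b³⟩] = 16/4 = 4.

Answer: 4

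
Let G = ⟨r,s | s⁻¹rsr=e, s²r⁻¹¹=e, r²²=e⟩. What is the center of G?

An element z ∈ Z(G) iff z commutes with every generator.
For example r¹¹ is central: (r¹¹)·r = r¹² = r·(r¹¹); (r¹¹)·s = s⁻¹ = s·(r¹¹).
Whereas r ∉ Z(G) since r·s = rs ≠ r¹⁰s⁻¹ = s·r.
Checking each of the 44 elements this way gives Z(G) = {e, r¹¹}, of order 2.

Answer: {e, r¹¹}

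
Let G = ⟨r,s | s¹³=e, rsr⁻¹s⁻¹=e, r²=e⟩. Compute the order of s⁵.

Compute successive powers until reaching e:
  (s⁵)¹ = s⁵, (s⁵)² = s¹⁰, (s⁵)³ = s², (s⁵)⁴ = s⁷, (s⁵)⁵ = s¹², (s⁵)⁶ = s⁴, (s⁵)⁷ = s⁹, (s⁵)⁸ = s, (s⁵)⁹ = s⁶, (s⁵)¹⁰ = s¹¹, (s⁵)¹¹ = s³, (s⁵)¹² = s⁸, (s⁵)¹³ = e.
The smallest positive k with (s⁵)ᵏ = e is 13.

Answer: 13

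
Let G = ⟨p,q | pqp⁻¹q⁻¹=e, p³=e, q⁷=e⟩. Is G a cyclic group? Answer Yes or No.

|G| = 21. The element pq has order 21 (its powers give 21 distinct elements), so ⟨pq⟩ = G and G is cyclic.

Answer: Yes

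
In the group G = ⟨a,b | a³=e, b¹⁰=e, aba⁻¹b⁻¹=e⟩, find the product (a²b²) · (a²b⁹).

Compute (a²b²) · (a²b⁹) by multiplying left to right and reducing via the relations at each step:
  (a²b²) · a² = ab²
  (ab²) · b⁹ = ab

Answer: ab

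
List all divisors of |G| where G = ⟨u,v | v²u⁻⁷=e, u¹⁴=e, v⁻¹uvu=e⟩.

|G| = 28 = 2² · 7. By Lagrange's theorem the order of any subgroup divides 28; the divisors of 28 are 1, 2, 4, 7, 14, 28.

Answer: 1, 2, 4, 7, 14, 28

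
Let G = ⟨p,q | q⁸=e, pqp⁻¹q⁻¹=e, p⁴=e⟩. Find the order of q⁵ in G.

Compute successive powers until reaching e:
  (q⁵)¹ = q⁵, (q⁵)² = q², (q⁵)³ = q⁷, (q⁵)⁴ = q⁴, (q⁵)⁵ = q, (q⁵)⁶ = q⁶, (q⁵)⁷ = q³, (q⁵)⁸ = e.
The smallest positive k with (q⁵)ᵏ = e is 8.

Answer: 8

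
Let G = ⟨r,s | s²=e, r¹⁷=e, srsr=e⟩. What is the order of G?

Enumerate words in the generators, reducing via the relations: the distinct elements are
  {e, r, s, rs, r², r³, r⁴, r⁵, r⁶, r⁷, r⁸, r⁹, r²s, r³s, r¹², r¹³, r¹¹, r¹⁰, r¹⁴, r¹⁵, r¹⁶, r⁴s, r⁵s, r⁶s, r⁷s, r⁸s, r⁹s, r¹²s, r¹³s, r¹¹s, r¹⁰s, r¹⁴s, r¹⁵s, r¹⁶s}.
No further products give new elements, so |G| = 34.

Answer: 34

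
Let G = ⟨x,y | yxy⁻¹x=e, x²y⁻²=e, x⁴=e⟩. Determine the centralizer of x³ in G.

⟨x³⟩ ⊆ C_G(x³) since powers of x³ commute with x³; so |C_G(x³)| ≥ |⟨x³⟩| = 4.
By orbit–stabilizer, |C_G(x³)| = |G| / |conj. class of x³| = 8 / 2 = 4.
The 4 elements commuting with x³ are {e, x, x², x³}.

Answer: {e, x, x², x³}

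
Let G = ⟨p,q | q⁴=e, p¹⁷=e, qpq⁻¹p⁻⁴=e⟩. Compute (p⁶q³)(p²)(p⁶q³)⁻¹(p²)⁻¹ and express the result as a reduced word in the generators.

[(p⁶q³), (p²)] = (p⁶q³)·(p²)·(p⁶q³)⁻¹·(p²)⁻¹.
  (p⁶q³) · (p²) = p¹⁵q³
  (p¹⁵q³) · (p¹⁰q) = p⁹
  (p⁹) · (p¹⁵) = p⁷

Answer: p⁷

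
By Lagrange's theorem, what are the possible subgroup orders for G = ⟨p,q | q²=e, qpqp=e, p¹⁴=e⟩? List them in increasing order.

|G| = 28 = 2² · 7. By Lagrange's theorem the order of any subgroup divides 28; the divisors of 28 are 1, 2, 4, 7, 14, 28.

Answer: 1, 2, 4, 7, 14, 28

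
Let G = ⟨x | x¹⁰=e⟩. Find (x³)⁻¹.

The order of (x³) is 10 (smallest k with (x³)ᵏ = e), so (x³)⁻¹ = (x³)⁹ = x⁷.
Check: (x³) · (x⁷) → (x³) · x⁷ = e, giving e as required.

Answer: x⁷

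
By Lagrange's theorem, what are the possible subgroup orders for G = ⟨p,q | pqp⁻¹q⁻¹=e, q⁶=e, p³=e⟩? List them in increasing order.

|G| = 18 = 2 · 3². By Lagrange's theorem the order of any subgroup divides 18; the divisors of 18 are 1, 2, 3, 6, 9, 18.

Answer: 1, 2, 3, 6, 9, 18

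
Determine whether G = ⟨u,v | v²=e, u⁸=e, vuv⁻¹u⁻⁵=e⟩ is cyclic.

Every cyclic group is abelian. But u·v = uv while v·u = u⁵v, so u·v ≠ v·u and G is not abelian. Hence G is not cyclic.

Answer: No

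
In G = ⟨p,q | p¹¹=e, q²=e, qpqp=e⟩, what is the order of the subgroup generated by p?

|⟨p⟩| equals the order of p. Compute successive powers until reaching e:
  p¹ = p, p² = p², p³ = p³, p⁴ = p⁴, p⁵ = p⁵, p⁶ = p⁶, p⁷ = p⁷, p⁸ = p⁸, p⁹ = p⁹, p¹⁰ = p¹⁰, p¹¹ = e.
The smallest positive k with pᵏ = e is 11, so |⟨p⟩| = 11.

Answer: 11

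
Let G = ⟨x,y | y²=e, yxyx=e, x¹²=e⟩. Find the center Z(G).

An element z ∈ Z(G) iff z commutes with every generator.
For example x⁶ is central: (x⁶)·x = x⁷ = x·(x⁶); (x⁶)·y = x⁶y = y·(x⁶).
Whereas x ∉ Z(G) since x·y = xy ≠ x¹¹y = y·x.
Checking each of the 24 elements this way gives Z(G) = {e, x⁶}, of order 2.

Answer: {e, x⁶}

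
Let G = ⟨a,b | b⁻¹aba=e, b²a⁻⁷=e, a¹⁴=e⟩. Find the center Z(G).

An element z ∈ Z(G) iff z commutes with every generator.
For example a⁷ is central: (a⁷)·a = a⁸ = a·(a⁷); (a⁷)·b = b⁻¹ = b·(a⁷).
Whereas a ∉ Z(G) since a·b = ab ≠ a⁶b⁻¹ = b·a.
Checking each of the 28 elements this way gives Z(G) = {e, a⁷}, of order 2.

Answer: {e, a⁷}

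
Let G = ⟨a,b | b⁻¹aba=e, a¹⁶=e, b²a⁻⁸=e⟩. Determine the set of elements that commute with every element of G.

An element z ∈ Z(G) iff z commutes with every generator.
For example a⁸ is central: (a⁸)·a = a⁹ = a·(a⁸); (a⁸)·b = b⁻¹ = b·(a⁸).
Whereas a ∉ Z(G) since a·b = ab ≠ a⁷b⁻¹ = b·a.
Checking each of the 32 elements this way gives Z(G) = {e, a⁸}, of order 2.

Answer: {e, a⁸}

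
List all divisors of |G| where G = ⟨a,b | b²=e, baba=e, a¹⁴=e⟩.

|G| = 28 = 2² · 7. By Lagrange's theorem the order of any subgroup divides 28; the divisors of 28 are 1, 2, 4, 7, 14, 28.

Answer: 1, 2, 4, 7, 14, 28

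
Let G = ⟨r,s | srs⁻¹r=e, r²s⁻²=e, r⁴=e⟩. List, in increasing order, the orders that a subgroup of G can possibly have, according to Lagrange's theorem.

|G| = 8 = 2³. By Lagrange's theorem the order of any subgroup divides 8; the divisors of 8 are 1, 2, 4, 8.

Answer: 1, 2, 4, 8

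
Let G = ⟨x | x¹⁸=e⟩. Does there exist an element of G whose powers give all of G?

|G| = 18. The element x has order 18 (its powers give 18 distinct elements), so ⟨x⟩ = G and G is cyclic.

Answer: Yes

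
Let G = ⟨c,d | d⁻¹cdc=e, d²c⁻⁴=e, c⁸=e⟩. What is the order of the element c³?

Compute successive powers until reaching e:
  (c³)¹ = c³, (c³)² = c⁶, (c³)³ = c, (c³)⁴ = c⁴, (c³)⁵ = c⁷, (c³)⁶ = c², (c³)⁷ = c⁵, (c³)⁸ = e.
The smallest positive k with (c³)ᵏ = e is 8.

Answer: 8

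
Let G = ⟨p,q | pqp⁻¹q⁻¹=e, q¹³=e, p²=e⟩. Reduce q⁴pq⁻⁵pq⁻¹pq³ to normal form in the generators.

Multiply left to right, reducing at each step:
  (q⁴) · p = pq⁴
  (pq⁴) · q⁻⁵ = pq¹²
  (pq¹²) · p = q¹²
  (q¹²) · q⁻¹ = q¹¹
  (q¹¹) · p = pq¹¹
  (pq¹¹) · q³ = pq

Answer: pq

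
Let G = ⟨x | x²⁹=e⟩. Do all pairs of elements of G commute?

G has a single generator, so G is cyclic and hence abelian.

Answer: Yes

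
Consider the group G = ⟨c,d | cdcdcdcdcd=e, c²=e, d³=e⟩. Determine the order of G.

Enumerate words in the generators, reducing via the relations: the distinct elements are
  {c, d, e, cd, dc, d², cdc, cd², dcd, d²c, cdcd, cd²c, dcdc, dcd², d²cd, cdcdc, cdcd², cd²cd, dcd²c, d²cdc, d²cd², cdcd²c, cd²cdc, cd²cd², dcdcd², dcd²cd, d²cdcd, d²cd²c, cdcd²cd, cd²cdcd, cd²cd²c, dcdcd²c, dcd²cdc, dcd²cd², d²cdcd², d²cd²cd, cdcd²cdc, cdcd²cd², cd²cdcd², dcdcd²cd, dcd²cdcd, d²cdcd²c, d²cd²cdc, cdcd²cdcd, cd²cdcd²c, dcdcd²cd², dcd²cdcd², d²cdcd²cd, d²cd²cdcd, cdcd²cdcd², cd²cdcd²cd, dcd²cdcd²c, d²cdcd²cdc, d²cdcd²cd², d²cd²cdcd², cdcd²cdcd²c, cd²cdcd²cdc, cd²cdcd²cd², dcd²cdcd²cd, cdcd²cdcd²cd}.
No further products give new elements, so |G| = 60.

Answer: 60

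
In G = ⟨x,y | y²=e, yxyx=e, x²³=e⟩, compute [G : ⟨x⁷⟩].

First find ord(x⁷) by computing successive powers:
  (x⁷)¹ = x⁷, (x⁷)² = x¹⁴, (x⁷)³ = x²¹, (x⁷)⁴ = x⁵, (x⁷)⁵ = x¹², (x⁷)⁶ = x¹⁹, (x⁷)⁷ = x³, (x⁷)⁸ = x¹⁰, (x⁷)⁹ = x¹⁷, (x⁷)¹⁰ = x, (x⁷)¹¹ = x⁸, (x⁷)¹² = x¹⁵, (x⁷)¹³ = x²², (x⁷)¹⁴ = x⁶, (x⁷)¹⁵ = x¹³, (x⁷)¹⁶ = x²⁰, (x⁷)¹⁷ = x⁴, (x⁷)¹⁸ = x¹¹, (x⁷)¹⁹ = x¹⁸, (x⁷)²⁰ = x², (x⁷)²¹ = x⁹, (x⁷)²² = x¹⁶, (x⁷)²³ = e.
So |⟨x⁷⟩| = ord(x⁷) = 23. With |G| = 46, by Lagrange [G : ⟨x⁷⟩] = 46/23 = 2.

Answer: 2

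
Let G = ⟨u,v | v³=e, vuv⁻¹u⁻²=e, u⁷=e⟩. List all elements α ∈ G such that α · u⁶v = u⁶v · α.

⟨u⁶v⟩ ⊆ C_G(u⁶v) since powers of u⁶v commute with u⁶v; so |C_G(u⁶v)| ≥ |⟨u⁶v⟩| = 3.
By orbit–stabilizer, |C_G(u⁶v)| = |G| / |conj. class of u⁶v| = 21 / 7 = 3.
The 3 elements commuting with u⁶v are {e, u⁴v², u⁶v}.

Answer: {e, u⁴v², u⁶v}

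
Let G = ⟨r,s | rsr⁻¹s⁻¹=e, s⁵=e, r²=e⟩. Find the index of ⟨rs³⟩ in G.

First find ord(rs³) by computing successive powers:
  (rs³)¹ = rs³, (rs³)² = s, (rs³)³ = rs⁴, (rs³)⁴ = s², (rs³)⁵ = r, (rs³)⁶ = s³, (rs³)⁷ = rs, (rs³)⁸ = s⁴, (rs³)⁹ = rs², (rs³)¹⁰ = e.
So |⟨rs³⟩| = ord(rs³) = 10. With |G| = 10, by Lagrange [G : ⟨rs³⟩] = 10/10 = 1.

Answer: 1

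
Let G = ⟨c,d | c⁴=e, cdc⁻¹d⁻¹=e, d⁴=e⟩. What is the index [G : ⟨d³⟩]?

First find ord(d³) by computing successive powers:
  (d³)¹ = d³, (d³)² = d², (d³)³ = d, (d³)⁴ = e.
So |⟨d³⟩| = ord(d³) = 4. With |G| = 16, by Lagrange [G : ⟨d³⟩] = 16/4 = 4.

Answer: 4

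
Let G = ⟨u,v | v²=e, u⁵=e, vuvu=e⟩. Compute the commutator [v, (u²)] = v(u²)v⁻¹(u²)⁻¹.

[v, (u²)] = v·(u²)·v⁻¹·(u²)⁻¹.
  v · (u²) = u³v
  (u³v) · v = u³
  (u³) · (u³) = u

Answer: u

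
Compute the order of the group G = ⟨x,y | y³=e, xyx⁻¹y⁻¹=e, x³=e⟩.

Enumerate words in the generators, reducing via the relations: the distinct elements are
  {e, x, y, xy, x², y², xy², x²y, x²y²}.
No further products give new elements, so |G| = 9.

Answer: 9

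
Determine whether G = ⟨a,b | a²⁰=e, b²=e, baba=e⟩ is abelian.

a·b = ab but b·a = a¹⁹b, so a·b ≠ b·a and G is not abelian.

Answer: No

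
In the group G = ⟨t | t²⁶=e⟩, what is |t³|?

Compute successive powers until reaching e:
  (t³)¹ = t³, (t³)² = t⁶, (t³)³ = t⁹, (t³)⁴ = t¹², (t³)⁵ = t¹⁵, (t³)⁶ = t¹⁸, (t³)⁷ = t²¹, (t³)⁸ = t²⁴, (t³)⁹ = t, (t³)¹⁰ = t⁴, (t³)¹¹ = t⁷, (t³)¹² = t¹⁰, (t³)¹³ = t¹³, (t³)¹⁴ = t¹⁶, (t³)¹⁵ = t¹⁹, (t³)¹⁶ = t²², (t³)¹⁷ = t²⁵, (t³)¹⁸ = t², (t³)¹⁹ = t⁵, (t³)²⁰ = t⁸, (t³)²¹ = t¹¹, (t³)²² = t¹⁴, (t³)²³ = t¹⁷, (t³)²⁴ = t²⁰, (t³)²⁵ = t²³, (t³)²⁶ = e.
The smallest positive k with (t³)ᵏ = e is 26.

Answer: 26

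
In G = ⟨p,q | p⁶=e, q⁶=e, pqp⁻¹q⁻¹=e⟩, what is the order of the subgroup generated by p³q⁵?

|⟨p³q⁵⟩| equals the order of p³q⁵. Compute successive powers until reaching e:
  (p³q⁵)¹ = p³q⁵, (p³q⁵)² = q⁴, (p³q⁵)³ = p³q³, (p³q⁵)⁴ = q², (p³q⁵)⁵ = p³q, (p³q⁵)⁶ = e.
The smallest positive k with (p³q⁵)ᵏ = e is 6, so |⟨p³q⁵⟩| = 6.

Answer: 6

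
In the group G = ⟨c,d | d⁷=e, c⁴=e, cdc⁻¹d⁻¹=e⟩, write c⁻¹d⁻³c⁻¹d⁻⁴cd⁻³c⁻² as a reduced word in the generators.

Multiply left to right, reducing at each step:
  (c³) · d⁻³ = c³d⁴
  (c³d⁴) · c⁻¹ = c²d⁴
  (c²d⁴) · d⁻⁴ = c²
  (c²) · c = c³
  (c³) · d⁻³ = c³d⁴
  (c³d⁴) · c⁻² = cd⁴

Answer: cd⁴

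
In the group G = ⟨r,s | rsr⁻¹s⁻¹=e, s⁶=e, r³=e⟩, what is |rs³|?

Compute successive powers until reaching e:
  (rs³)¹ = rs³, (rs³)² = r², (rs³)³ = s³, (rs³)⁴ = r, (rs³)⁵ = r²s³, (rs³)⁶ = e.
The smallest positive k with (rs³)ᵏ = e is 6.

Answer: 6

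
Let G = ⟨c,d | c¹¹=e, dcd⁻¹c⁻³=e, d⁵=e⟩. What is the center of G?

An element z ∈ Z(G) iff z commutes with every generator.
For example e is central: e·c = c = c·e; e·d = d = d·e.
Whereas c ∉ Z(G) since c·d = cd ≠ c³d = d·c.
Checking each of the 55 elements this way gives Z(G) = {e}, of order 1.

Answer: {e}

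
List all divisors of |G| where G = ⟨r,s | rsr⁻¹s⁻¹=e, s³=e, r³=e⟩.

|G| = 9 = 3². By Lagrange's theorem the order of any subgroup divides 9; the divisors of 9 are 1, 3, 9.

Answer: 1, 3, 9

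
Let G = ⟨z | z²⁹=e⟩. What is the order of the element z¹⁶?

Compute successive powers until reaching e:
  (z¹⁶)¹ = z¹⁶, (z¹⁶)² = z³, (z¹⁶)³ = z¹⁹, (z¹⁶)⁴ = z⁶, (z¹⁶)⁵ = z²², (z¹⁶)⁶ = z⁹, (z¹⁶)⁷ = z²⁵, (z¹⁶)⁸ = z¹², (z¹⁶)⁹ = z²⁸, (z¹⁶)¹⁰ = z¹⁵, (z¹⁶)¹¹ = z², (z¹⁶)¹² = z¹⁸, (z¹⁶)¹³ = z⁵, (z¹⁶)¹⁴ = z²¹, (z¹⁶)¹⁵ = z⁸, (z¹⁶)¹⁶ = z²⁴, (z¹⁶)¹⁷ = z¹¹, (z¹⁶)¹⁸ = z²⁷, (z¹⁶)¹⁹ = z¹⁴, (z¹⁶)²⁰ = z, (z¹⁶)²¹ = z¹⁷, (z¹⁶)²² = z⁴, (z¹⁶)²³ = z²⁰, (z¹⁶)²⁴ = z⁷, (z¹⁶)²⁵ = z²³, (z¹⁶)²⁶ = z¹⁰, (z¹⁶)²⁷ = z²⁶, (z¹⁶)²⁸ = z¹³, (z¹⁶)²⁹ = e.
The smallest positive k with (z¹⁶)ᵏ = e is 29.

Answer: 29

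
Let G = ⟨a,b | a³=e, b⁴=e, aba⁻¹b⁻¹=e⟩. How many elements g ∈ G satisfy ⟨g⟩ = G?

G is cyclic of order 12. An element generates G iff its order is 12, and a cyclic group of order 12 has exactly φ(12) = 4 such elements.

Answer: 4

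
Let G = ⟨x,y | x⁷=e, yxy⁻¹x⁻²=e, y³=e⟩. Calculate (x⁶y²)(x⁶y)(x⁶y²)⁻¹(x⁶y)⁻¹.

[(x⁶y²), (x⁶y)] = (x⁶y²)·(x⁶y)·(x⁶y²)⁻¹·(x⁶y)⁻¹.
  (x⁶y²) · (x⁶y) = x²
  (x²) · (x²y) = x⁴y
  (x⁴y) · (x⁴y²) = x⁵

Answer: x⁵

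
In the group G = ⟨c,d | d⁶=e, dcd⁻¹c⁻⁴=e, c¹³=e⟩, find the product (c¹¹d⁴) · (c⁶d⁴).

Compute (c¹¹d⁴) · (c⁶d⁴) by multiplying left to right and reducing via the relations at each step:
  (c¹¹d⁴) · c⁶ = d⁴
  (d⁴) · d⁴ = d²

Answer: d²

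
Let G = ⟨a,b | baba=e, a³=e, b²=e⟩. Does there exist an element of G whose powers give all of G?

Every cyclic group is abelian. But a·b = ab while b·a = a²b, so a·b ≠ b·a and G is not abelian. Hence G is not cyclic.

Answer: No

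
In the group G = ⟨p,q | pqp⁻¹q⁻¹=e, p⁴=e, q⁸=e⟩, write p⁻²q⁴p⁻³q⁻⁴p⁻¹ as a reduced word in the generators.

Multiply left to right, reducing at each step:
  (p²) · q⁴ = p²q⁴
  (p²q⁴) · p⁻³ = p³q⁴
  (p³q⁴) · q⁻⁴ = p³
  (p³) · p⁻¹ = p²

Answer: p²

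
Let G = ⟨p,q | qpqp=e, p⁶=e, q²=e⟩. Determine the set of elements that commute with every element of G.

An element z ∈ Z(G) iff z commutes with every generator.
For example p³ is central: (p³)·p = p⁴ = p·(p³); (p³)·q = p³q = q·(p³).
Whereas p ∉ Z(G) since p·q = pq ≠ p⁵q = q·p.
Checking each of the 12 elements this way gives Z(G) = {e, p³}, of order 2.

Answer: {e, p³}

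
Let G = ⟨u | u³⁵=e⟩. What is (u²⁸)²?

Compute successive powers of (u²⁸), reducing at each step:
  (u²⁸)²: (u²⁸) · u²⁸ = u²¹

Answer: u²¹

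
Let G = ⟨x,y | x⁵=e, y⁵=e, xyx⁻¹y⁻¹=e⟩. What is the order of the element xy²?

Compute successive powers until reaching e:
  (xy²)¹ = xy², (xy²)² = x²y⁴, (xy²)³ = x³y, (xy²)⁴ = x⁴y³, (xy²)⁵ = e.
The smallest positive k with (xy²)ᵏ = e is 5.

Answer: 5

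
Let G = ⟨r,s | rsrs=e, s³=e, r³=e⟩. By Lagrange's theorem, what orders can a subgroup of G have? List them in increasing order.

|G| = 12 = 2² · 3. By Lagrange's theorem the order of any subgroup divides 12; the divisors of 12 are 1, 2, 3, 4, 6, 12.

Answer: 1, 2, 3, 4, 6, 12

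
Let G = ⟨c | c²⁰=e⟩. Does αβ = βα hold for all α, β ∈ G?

G has a single generator, so G is cyclic and hence abelian.

Answer: Yes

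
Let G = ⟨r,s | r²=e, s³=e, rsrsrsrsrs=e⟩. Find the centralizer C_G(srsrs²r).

⟨srsrs²r⟩ ⊆ C_G(srsrs²r) since powers of srsrs²r commute with srsrs²r; so |C_G(srsrs²r)| ≥ |⟨srsrs²r⟩| = 3.
By orbit–stabilizer, |C_G(srsrs²r)| = |G| / |conj. class of srsrs²r| = 60 / 20 = 3.
The 3 elements commuting with srsrs²r are {e, rsrs²rs², srsrs²r}.

Answer: {e, rsrs²rs², srsrs²r}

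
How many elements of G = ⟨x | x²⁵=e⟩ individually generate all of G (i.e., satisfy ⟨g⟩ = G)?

G is cyclic of order 25. An element generates G iff its order is 25, and a cyclic group of order 25 has exactly φ(25) = 20 such elements.

Answer: 20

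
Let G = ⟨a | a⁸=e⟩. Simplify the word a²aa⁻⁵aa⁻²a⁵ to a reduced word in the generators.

Multiply left to right, reducing at each step:
  (a²) · a = a³
  (a³) · a⁻⁵ = a⁶
  (a⁶) · a = a⁷
  (a⁷) · a⁻² = a⁵
  (a⁵) · a⁵ = a²

Answer: a²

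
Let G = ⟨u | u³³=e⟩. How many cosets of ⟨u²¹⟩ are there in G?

First find ord(u²¹) by computing successive powers:
  (u²¹)¹ = u²¹, (u²¹)² = u⁹, (u²¹)³ = u³⁰, (u²¹)⁴ = u¹⁸, (u²¹)⁵ = u⁶, (u²¹)⁶ = u²⁷, (u²¹)⁷ = u¹⁵, (u²¹)⁸ = u³, (u²¹)⁹ = u²⁴, (u²¹)¹⁰ = u¹², (u²¹)¹¹ = e.
So |⟨u²¹⟩| = ord(u²¹) = 11. With |G| = 33, by Lagrange [G : ⟨u²¹⟩] = 33/11 = 3.

Answer: 3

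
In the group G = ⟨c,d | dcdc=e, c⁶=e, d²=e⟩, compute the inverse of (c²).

The order of (c²) is 3 (smallest k with (c²)ᵏ = e), so (c²)⁻¹ = (c²)² = c⁴.
Check: (c²) · (c⁴) → (c²) · c⁴ = e, giving e as required.

Answer: c⁴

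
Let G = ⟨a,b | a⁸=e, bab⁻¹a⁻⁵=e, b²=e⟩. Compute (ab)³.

Compute successive powers of (ab), reducing at each step:
  (ab)²: (ab) · a = a⁶b;   (a⁶b) · b = a⁶
  (ab)³: (a⁶) · a = a⁷;   (a⁷) · b = a⁷b

Answer: a⁷b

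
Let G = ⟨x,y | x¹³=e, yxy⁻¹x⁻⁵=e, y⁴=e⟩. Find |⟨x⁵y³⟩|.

|⟨x⁵y³⟩| equals the order of x⁵y³. Compute successive powers until reaching e:
  (x⁵y³)¹ = x⁵y³, (x⁵y³)² = x⁶y², (x⁵y³)³ = xy, (x⁵y³)⁴ = e.
The smallest positive k with (x⁵y³)ᵏ = e is 4, so |⟨x⁵y³⟩| = 4.

Answer: 4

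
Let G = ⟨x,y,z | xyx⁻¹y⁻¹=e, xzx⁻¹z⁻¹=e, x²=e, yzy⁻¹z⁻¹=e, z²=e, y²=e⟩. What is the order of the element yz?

Compute successive powers until reaching e:
  (yz)¹ = yz, (yz)² = e.
The smallest positive k with (yz)ᵏ = e is 2.

Answer: 2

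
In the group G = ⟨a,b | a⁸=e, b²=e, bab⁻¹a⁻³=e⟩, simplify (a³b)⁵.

Compute successive powers of (a³b), reducing at each step:
  (a³b)²: (a³b) · a³ = a⁴b;   (a⁴b) · b = a⁴
  (a³b)³: (a⁴) · a³ = a⁷;   (a⁷) · b = a⁷b
  (a³b)⁴: (a⁷b) · a³ = b;   b · b = e
  (a³b)⁵: e · a³ = a³;   (a³) · b = a³b

Answer: a³b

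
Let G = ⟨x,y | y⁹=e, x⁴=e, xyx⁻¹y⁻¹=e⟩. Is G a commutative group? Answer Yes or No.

Each pair of generators commutes: x·y = xy = y·x. Since the generators pairwise commute, every element of G commutes with every other, so G is abelian.

Answer: Yes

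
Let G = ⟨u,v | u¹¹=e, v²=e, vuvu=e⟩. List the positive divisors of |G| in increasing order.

|G| = 22 = 2 · 11. By Lagrange's theorem the order of any subgroup divides 22; the divisors of 22 are 1, 2, 11, 22.

Answer: 1, 2, 11, 22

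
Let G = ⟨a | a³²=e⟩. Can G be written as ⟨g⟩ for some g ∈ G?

|G| = 32. The element a has order 32 (its powers give 32 distinct elements), so ⟨a⟩ = G and G is cyclic.

Answer: Yes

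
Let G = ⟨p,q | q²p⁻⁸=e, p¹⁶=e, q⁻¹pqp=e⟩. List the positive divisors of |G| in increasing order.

|G| = 32 = 2⁵. By Lagrange's theorem the order of any subgroup divides 32; the divisors of 32 are 1, 2, 4, 8, 16, 32.

Answer: 1, 2, 4, 8, 16, 32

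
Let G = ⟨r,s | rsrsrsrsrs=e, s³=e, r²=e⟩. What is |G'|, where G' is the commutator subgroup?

G' = [G, G] is generated by all commutators. The generator-pair commutators are: [r, s] = rsrs².
The subgroup they normally generate is {e, r, s, s², rs, rsr, rsrs, rsrsr, s²rs²r, s²rs², s²r, rs², sr, srs, srsr, rs²rs²r, rs²rs², rs²r, s²rs, s²rsr, s²rsrs, srs²rs², srs²r, srs², rsrs², rs²rs, rs²rsr, rs²rsrs, rsrs²rs², rsrs²r, s²rs²rs, rsrs²rs, rsrs²rsr, rsrs²rsrs, s²rs²rsrs², s²rs²rsr, s²rs²rsrs, s²rsrs²rs², s²rsrs²r, s²rsrs², srsrs², srs²rs, srs²rsr, srs²rsrs, srsrs²rs², srsrs²r, srsrs²rs, rs²rsrs²rs², rs²rsrs²r, rs²rsrs², s²rsrs²rs, s²rsrs²rsr, srs²rsrs²r, srs²rsrs², rs²rsrs²rs, rs²rsrs²rsr, rsrs²rsrs²r, rsrs²rsrs², rsrs²rsrs²rs, srs²rsrs²rs}, of order 60.
Check: |G/G'| = 60/60 = 1 is the order of the abelianisation.

Answer: 60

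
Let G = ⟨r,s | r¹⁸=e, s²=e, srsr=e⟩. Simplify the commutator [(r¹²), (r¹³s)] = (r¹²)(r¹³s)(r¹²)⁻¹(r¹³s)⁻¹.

[(r¹²), (r¹³s)] = (r¹²)·(r¹³s)·(r¹²)⁻¹·(r¹³s)⁻¹.
  (r¹²) · (r¹³s) = r⁷s
  (r⁷s) · (r⁶) = rs
  (rs) · (r¹³s) = r⁶

Answer: r⁶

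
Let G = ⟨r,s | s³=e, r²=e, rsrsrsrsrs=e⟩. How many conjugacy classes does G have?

The conjugacy classes (representative and size) are:
  [e] (size 1), [rsrs²rsrs²r] (size 15), [srsrs²r] (size 20), [rs²rs²r] (size 12), [s²rsrs²] (size 12).
Class equation: 1 + 15 + 20 + 12 + 12 = 60 = |G|. So G has 5 conjugacy classes.

Answer: 5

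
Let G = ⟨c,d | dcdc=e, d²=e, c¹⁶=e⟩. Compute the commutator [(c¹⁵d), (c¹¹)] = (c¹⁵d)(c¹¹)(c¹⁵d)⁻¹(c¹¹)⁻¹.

[(c¹⁵d), (c¹¹)] = (c¹⁵d)·(c¹¹)·(c¹⁵d)⁻¹·(c¹¹)⁻¹.
  (c¹⁵d) · (c¹¹) = c⁴d
  (c⁴d) · (c¹⁵d) = c⁵
  (c⁵) · (c⁵) = c¹⁰

Answer: c¹⁰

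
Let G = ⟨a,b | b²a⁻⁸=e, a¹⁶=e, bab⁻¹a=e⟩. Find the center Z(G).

An element z ∈ Z(G) iff z commutes with every generator.
For example a⁸ is central: (a⁸)·a = a⁹ = a·(a⁸); (a⁸)·b = b⁻¹ = b·(a⁸).
Whereas a ∉ Z(G) since a·b = ab ≠ a⁷b⁻¹ = b·a.
Checking each of the 32 elements this way gives Z(G) = {e, a⁸}, of order 2.

Answer: {e, a⁸}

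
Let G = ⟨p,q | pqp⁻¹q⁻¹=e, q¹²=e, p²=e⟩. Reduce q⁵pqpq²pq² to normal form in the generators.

Multiply left to right, reducing at each step:
  (q⁵) · p = pq⁵
  (pq⁵) · q = pq⁶
  (pq⁶) · p = q⁶
  (q⁶) · q² = q⁸
  (q⁸) · p = pq⁸
  (pq⁸) · q² = pq¹⁰

Answer: pq¹⁰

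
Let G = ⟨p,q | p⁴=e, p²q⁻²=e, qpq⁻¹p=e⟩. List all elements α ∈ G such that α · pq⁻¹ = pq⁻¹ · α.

⟨pq⁻¹⟩ ⊆ C_G(pq⁻¹) since powers of pq⁻¹ commute with pq⁻¹; so |C_G(pq⁻¹)| ≥ |⟨pq⁻¹⟩| = 4.
By orbit–stabilizer, |C_G(pq⁻¹)| = |G| / |conj. class of pq⁻¹| = 8 / 2 = 4.
The 4 elements commuting with pq⁻¹ are {e, p², pq⁻¹, pq}.

Answer: {e, p², pq⁻¹, pq}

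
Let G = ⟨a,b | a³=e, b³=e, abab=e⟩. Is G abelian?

a·b = ab but b·a = a²b², so a·b ≠ b·a and G is not abelian.

Answer: No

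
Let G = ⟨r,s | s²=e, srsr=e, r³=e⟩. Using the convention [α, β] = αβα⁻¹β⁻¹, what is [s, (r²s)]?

[s, (r²s)] = s·(r²s)·s⁻¹·(r²s)⁻¹.
  s · (r²s) = r
  r · s = rs
  (rs) · (r²s) = r²

Answer: r²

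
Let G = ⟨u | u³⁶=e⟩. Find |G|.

G is generated by a single element, so G is cyclic. The relator gives u³⁶ = e and no smaller power is forced to be e, so the 36 powers {e, u, u², u³, u⁴, u⁵, u⁶, u⁷, u⁸, u⁹, u²², u²³, u²¹, u²⁰, u²⁴, u²⁵, u²⁶, u²⁷, u²⁸, u²⁹, u³², u³³, u³¹, u³⁰, u³⁴, u³⁵, u¹², u¹³, u¹¹, u¹⁰, u¹⁴, u¹⁵, u¹⁶, u¹⁷, u¹⁸, u¹⁹} are distinct. Hence |G| = 36.

Answer: 36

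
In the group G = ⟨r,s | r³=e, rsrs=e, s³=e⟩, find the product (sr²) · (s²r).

Compute (sr²) · (s²r) by multiplying left to right and reducing via the relations at each step:
  (sr²) · s² = s²r
  (s²r) · r = rs

Answer: rs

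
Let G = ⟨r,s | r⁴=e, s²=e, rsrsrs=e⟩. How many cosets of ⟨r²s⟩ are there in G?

First find ord(r²s) by computing successive powers:
  (r²s)¹ = r²s, (r²s)² = r²sr²s, (r²s)³ = sr², (r²s)⁴ = e.
So |⟨r²s⟩| = ord(r²s) = 4. With |G| = 24, by Lagrange [G : ⟨r²s⟩] = 24/4 = 6.

Answer: 6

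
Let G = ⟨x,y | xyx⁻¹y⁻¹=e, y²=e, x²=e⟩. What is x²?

Compute successive powers of x, reducing at each step:
  x²: x · x = e

Answer: e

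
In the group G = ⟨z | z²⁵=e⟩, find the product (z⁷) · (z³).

Compute (z⁷) · (z³) by multiplying left to right and reducing via the relations at each step:
  (z⁷) · z³ = z¹⁰

Answer: z¹⁰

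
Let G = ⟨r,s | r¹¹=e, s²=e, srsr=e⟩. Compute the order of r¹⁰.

Compute successive powers until reaching e:
  (r¹⁰)¹ = r¹⁰, (r¹⁰)² = r⁹, (r¹⁰)³ = r⁸, (r¹⁰)⁴ = r⁷, (r¹⁰)⁵ = r⁶, (r¹⁰)⁶ = r⁵, (r¹⁰)⁷ = r⁴, (r¹⁰)⁸ = r³, (r¹⁰)⁹ = r², (r¹⁰)¹⁰ = r, (r¹⁰)¹¹ = e.
The smallest positive k with (r¹⁰)ᵏ = e is 11.

Answer: 11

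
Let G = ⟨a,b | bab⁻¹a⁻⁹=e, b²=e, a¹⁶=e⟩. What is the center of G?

An element z ∈ Z(G) iff z commutes with every generator.
For example a² is central: (a²)·a = a³ = a·(a²); (a²)·b = a²b = b·(a²).
Whereas a ∉ Z(G) since a·b = ab ≠ a⁹b = b·a.
Checking each of the 32 elements this way gives Z(G) = {e, a², a⁴, a⁶, a⁸, a¹⁰, a¹², a¹⁴}, of order 8.

Answer: {e, a², a⁴, a⁶, a⁸, a¹⁰, a¹², a¹⁴}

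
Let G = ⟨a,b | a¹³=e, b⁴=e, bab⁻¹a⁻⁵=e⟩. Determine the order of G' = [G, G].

G' = [G, G] is generated by all commutators. The generator-pair commutators are: [a, b] = a⁹.
The subgroup they normally generate is {e, a, a², a³, a⁴, a⁵, a⁶, a⁷, a⁸, a⁹, a¹⁰, a¹¹, a¹²}, of order 13.
Check: |G/G'| = 52/13 = 4 is the order of the abelianisation.

Answer: 13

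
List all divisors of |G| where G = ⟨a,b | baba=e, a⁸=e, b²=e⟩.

|G| = 16 = 2⁴. By Lagrange's theorem the order of any subgroup divides 16; the divisors of 16 are 1, 2, 4, 8, 16.

Answer: 1, 2, 4, 8, 16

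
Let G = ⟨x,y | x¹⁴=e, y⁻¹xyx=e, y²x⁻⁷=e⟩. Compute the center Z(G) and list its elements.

An element z ∈ Z(G) iff z commutes with every generator.
For example x⁷ is central: (x⁷)·x = x⁸ = x·(x⁷); (x⁷)·y = y⁻¹ = y·(x⁷).
Whereas x ∉ Z(G) since x·y = xy ≠ x⁶y⁻¹ = y·x.
Checking each of the 28 elements this way gives Z(G) = {e, x⁷}, of order 2.

Answer: {e, x⁷}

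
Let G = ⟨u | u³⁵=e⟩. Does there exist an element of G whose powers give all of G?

|G| = 35. The element u has order 35 (its powers give 35 distinct elements), so ⟨u⟩ = G and G is cyclic.

Answer: Yes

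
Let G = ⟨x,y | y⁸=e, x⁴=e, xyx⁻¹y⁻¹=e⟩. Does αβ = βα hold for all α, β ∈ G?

Each pair of generators commutes: x·y = xy = y·x. Since the generators pairwise commute, every element of G commutes with every other, so G is abelian.

Answer: Yes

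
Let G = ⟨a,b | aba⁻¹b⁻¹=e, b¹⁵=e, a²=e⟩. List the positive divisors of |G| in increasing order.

|G| = 30 = 2 · 3 · 5. By Lagrange's theorem the order of any subgroup divides 30; the divisors of 30 are 1, 2, 3, 5, 6, 10, 15, 30.

Answer: 1, 2, 3, 5, 6, 10, 15, 30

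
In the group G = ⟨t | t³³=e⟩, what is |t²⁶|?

Compute successive powers until reaching e:
  (t²⁶)¹ = t²⁶, (t²⁶)² = t¹⁹, (t²⁶)³ = t¹², (t²⁶)⁴ = t⁵, (t²⁶)⁵ = t³¹, (t²⁶)⁶ = t²⁴, (t²⁶)⁷ = t¹⁷, (t²⁶)⁸ = t¹⁰, (t²⁶)⁹ = t³, (t²⁶)¹⁰ = t²⁹, (t²⁶)¹¹ = t²², (t²⁶)¹² = t¹⁵, (t²⁶)¹³ = t⁸, (t²⁶)¹⁴ = t, (t²⁶)¹⁵ = t²⁷, (t²⁶)¹⁶ = t²⁰, (t²⁶)¹⁷ = t¹³, (t²⁶)¹⁸ = t⁶, (t²⁶)¹⁹ = t³², (t²⁶)²⁰ = t²⁵, (t²⁶)²¹ = t¹⁸, (t²⁶)²² = t¹¹, (t²⁶)²³ = t⁴, (t²⁶)²⁴ = t³⁰, (t²⁶)²⁵ = t²³, (t²⁶)²⁶ = t¹⁶, (t²⁶)²⁷ = t⁹, (t²⁶)²⁸ = t², (t²⁶)²⁹ = t²⁸, (t²⁶)³⁰ = t²¹, (t²⁶)³¹ = t¹⁴, (t²⁶)³² = t⁷, (t²⁶)³³ = e.
The smallest positive k with (t²⁶)ᵏ = e is 33.

Answer: 33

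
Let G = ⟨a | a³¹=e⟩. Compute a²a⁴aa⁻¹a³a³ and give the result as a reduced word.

Multiply left to right, reducing at each step:
  (a²) · a⁴ = a⁶
  (a⁶) · a = a⁷
  (a⁷) · a⁻¹ = a⁶
  (a⁶) · a³ = a⁹
  (a⁹) · a³ = a¹²

Answer: a¹²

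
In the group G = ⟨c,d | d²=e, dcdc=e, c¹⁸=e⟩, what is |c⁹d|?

Compute successive powers until reaching e:
  (c⁹d)¹ = c⁹d, (c⁹d)² = e.
The smallest positive k with (c⁹d)ᵏ = e is 2.

Answer: 2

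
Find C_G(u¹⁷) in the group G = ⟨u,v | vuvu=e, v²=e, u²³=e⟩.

⟨u¹⁷⟩ ⊆ C_G(u¹⁷) since powers of u¹⁷ commute with u¹⁷; so |C_G(u¹⁷)| ≥ |⟨u¹⁷⟩| = 23.
By orbit–stabilizer, |C_G(u¹⁷)| = |G| / |conj. class of u¹⁷| = 46 / 2 = 23.
The 23 elements commuting with u¹⁷ are {e, u, u², u³, u⁴, u⁵, u⁶, u⁷, u⁸, u⁹, u¹⁰, u¹¹, u¹², u¹³, u¹⁴, u¹⁵, u¹⁶, u¹⁷, u¹⁸, u¹⁹, u²⁰, u²¹, u²²}.

Answer: {e, u, u², u³, u⁴, u⁵, u⁶, u⁷, u⁸, u⁹, u¹⁰, u¹¹, u¹², u¹³, u¹⁴, u¹⁵, u¹⁶, u¹⁷, u¹⁸, u¹⁹, u²⁰, u²¹, u²²}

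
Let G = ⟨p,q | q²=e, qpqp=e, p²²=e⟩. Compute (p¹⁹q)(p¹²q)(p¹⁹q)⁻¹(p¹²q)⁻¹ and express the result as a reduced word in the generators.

[(p¹⁹q), (p¹²q)] = (p¹⁹q)·(p¹²q)·(p¹⁹q)⁻¹·(p¹²q)⁻¹.
  (p¹⁹q) · (p¹²q) = p⁷
  (p⁷) · (p¹⁹q) = p⁴q
  (p⁴q) · (p¹²q) = p¹⁴

Answer: p¹⁴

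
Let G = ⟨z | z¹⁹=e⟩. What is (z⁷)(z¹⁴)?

Compute (z⁷) · (z¹⁴) by multiplying left to right and reducing via the relations at each step:
  (z⁷) · z¹⁴ = z²

Answer: z²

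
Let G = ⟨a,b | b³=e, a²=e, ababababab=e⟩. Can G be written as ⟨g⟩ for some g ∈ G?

Every cyclic group is abelian. But a·b = ab while b·a = ba, so a·b ≠ b·a and G is not abelian. Hence G is not cyclic.

Answer: No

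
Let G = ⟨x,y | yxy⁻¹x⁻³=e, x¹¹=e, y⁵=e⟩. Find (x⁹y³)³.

Compute successive powers of (x⁹y³), reducing at each step:
  (x⁹y³)²: (x⁹y³) · x⁹ = x¹⁰y³;   (x¹⁰y³) · y³ = x¹⁰y
  (x⁹y³)³: (x¹⁰y) · x⁹ = x⁴y;   (x⁴y) · y³ = x⁴y⁴

Answer: x⁴y⁴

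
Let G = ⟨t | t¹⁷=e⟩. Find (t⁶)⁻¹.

The order of (t⁶) is 17 (smallest k with (t⁶)ᵏ = e), so (t⁶)⁻¹ = (t⁶)¹⁶ = t¹¹.
Check: (t⁶) · (t¹¹) → (t⁶) · t¹¹ = e, giving e as required.

Answer: t¹¹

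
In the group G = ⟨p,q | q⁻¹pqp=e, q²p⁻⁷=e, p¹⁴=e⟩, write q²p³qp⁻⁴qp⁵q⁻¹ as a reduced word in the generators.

Multiply left to right, reducing at each step:
  (p⁷) · p³ = p¹⁰
  (p¹⁰) · q = p³q⁻¹
  (p³q⁻¹) · p⁻⁴ = q
  q · q = p⁷
  (p⁷) · p⁵ = p¹²
  (p¹²) · q⁻¹ = p⁵q

Answer: p⁵q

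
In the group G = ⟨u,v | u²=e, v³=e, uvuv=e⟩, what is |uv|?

Compute successive powers until reaching e:
  (uv)¹ = uv, (uv)² = e.
The smallest positive k with (uv)ᵏ = e is 2.

Answer: 2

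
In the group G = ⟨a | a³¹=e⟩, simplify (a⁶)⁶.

Compute successive powers of (a⁶), reducing at each step:
  (a⁶)²: (a⁶) · a⁶ = a¹²
  (a⁶)³: (a¹²) · a⁶ = a¹⁸
  (a⁶)⁴: (a¹⁸) · a⁶ = a²⁴
  (a⁶)⁵: (a²⁴) · a⁶ = a³⁰
  (a⁶)⁶: (a³⁰) · a⁶ = a⁵

Answer: a⁵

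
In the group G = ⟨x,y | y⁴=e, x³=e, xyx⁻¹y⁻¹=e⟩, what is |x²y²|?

Compute successive powers until reaching e:
  (x²y²)¹ = x²y², (x²y²)² = x, (x²y²)³ = y², (x²y²)⁴ = x², (x²y²)⁵ = xy², (x²y²)⁶ = e.
The smallest positive k with (x²y²)ᵏ = e is 6.

Answer: 6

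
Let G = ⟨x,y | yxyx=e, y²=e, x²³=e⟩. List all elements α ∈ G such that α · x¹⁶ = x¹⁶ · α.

⟨x¹⁶⟩ ⊆ C_G(x¹⁶) since powers of x¹⁶ commute with x¹⁶; so |C_G(x¹⁶)| ≥ |⟨x¹⁶⟩| = 23.
By orbit–stabilizer, |C_G(x¹⁶)| = |G| / |conj. class of x¹⁶| = 46 / 2 = 23.
The 23 elements commuting with x¹⁶ are {e, x, x², x³, x⁴, x⁵, x⁶, x⁷, x⁸, x⁹, x¹⁰, x¹¹, x¹², x¹³, x¹⁴, x¹⁵, x¹⁶, x¹⁷, x¹⁸, x¹⁹, x²⁰, x²¹, x²²}.

Answer: {e, x, x², x³, x⁴, x⁵, x⁶, x⁷, x⁸, x⁹, x¹⁰, x¹¹, x¹², x¹³, x¹⁴, x¹⁵, x¹⁶, x¹⁷, x¹⁸, x¹⁹, x²⁰, x²¹, x²²}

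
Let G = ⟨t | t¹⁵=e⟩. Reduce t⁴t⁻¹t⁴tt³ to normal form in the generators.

Multiply left to right, reducing at each step:
  (t⁴) · t⁻¹ = t³
  (t³) · t⁴ = t⁷
  (t⁷) · t = t⁸
  (t⁸) · t³ = t¹¹

Answer: t¹¹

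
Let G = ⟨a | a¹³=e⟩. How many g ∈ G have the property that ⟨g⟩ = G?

G is cyclic of order 13. An element generates G iff its order is 13, and a cyclic group of order 13 has exactly φ(13) = 12 such elements.

Answer: 12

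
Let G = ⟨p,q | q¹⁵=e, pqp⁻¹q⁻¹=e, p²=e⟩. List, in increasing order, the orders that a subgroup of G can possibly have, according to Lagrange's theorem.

|G| = 30 = 2 · 3 · 5. By Lagrange's theorem the order of any subgroup divides 30; the divisors of 30 are 1, 2, 3, 5, 6, 10, 15, 30.

Answer: 1, 2, 3, 5, 6, 10, 15, 30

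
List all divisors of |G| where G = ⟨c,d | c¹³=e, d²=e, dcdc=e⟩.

|G| = 26 = 2 · 13. By Lagrange's theorem the order of any subgroup divides 26; the divisors of 26 are 1, 2, 13, 26.

Answer: 1, 2, 13, 26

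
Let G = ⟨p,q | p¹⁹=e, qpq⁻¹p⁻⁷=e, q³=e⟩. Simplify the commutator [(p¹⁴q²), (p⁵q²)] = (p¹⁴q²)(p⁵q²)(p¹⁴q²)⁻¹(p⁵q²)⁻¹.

[(p¹⁴q²), (p⁵q²)] = (p¹⁴q²)·(p⁵q²)·(p¹⁴q²)⁻¹·(p⁵q²)⁻¹.
  (p¹⁴q²) · (p⁵q²) = p¹²q
  (p¹²q) · (p¹⁶q) = p¹⁰q²
  (p¹⁰q²) · (p³q) = p⁵

Answer: p⁵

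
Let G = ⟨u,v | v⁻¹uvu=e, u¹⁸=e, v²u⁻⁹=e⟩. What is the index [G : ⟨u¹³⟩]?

First find ord(u¹³) by computing successive powers:
  (u¹³)¹ = u¹³, (u¹³)² = u⁸, (u¹³)³ = u³, (u¹³)⁴ = u¹⁶, (u¹³)⁵ = u¹¹, (u¹³)⁶ = u⁶, (u¹³)⁷ = u, (u¹³)⁸ = u¹⁴, (u¹³)⁹ = u⁹, (u¹³)¹⁰ = u⁴, (u¹³)¹¹ = u¹⁷, (u¹³)¹² = u¹², (u¹³)¹³ = u⁷, (u¹³)¹⁴ = u², (u¹³)¹⁵ = u¹⁵, (u¹³)¹⁶ = u¹⁰, (u¹³)¹⁷ = u⁵, (u¹³)¹⁸ = e.
So |⟨u¹³⟩| = ord(u¹³) = 18. With |G| = 36, by Lagrange [G : ⟨u¹³⟩] = 36/18 = 2.

Answer: 2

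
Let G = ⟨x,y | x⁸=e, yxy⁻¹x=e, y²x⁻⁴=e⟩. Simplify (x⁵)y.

Compute (x⁵) · y by multiplying left to right and reducing via the relations at each step:
  (x⁵) · y = xy⁻¹

Answer: xy⁻¹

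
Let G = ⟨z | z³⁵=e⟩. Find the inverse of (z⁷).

The order of (z⁷) is 5 (smallest k with (z⁷)ᵏ = e), so (z⁷)⁻¹ = (z⁷)⁴ = z²⁸.
Check: (z⁷) · (z²⁸) → (z⁷) · z²⁸ = e, giving e as required.

Answer: z²⁸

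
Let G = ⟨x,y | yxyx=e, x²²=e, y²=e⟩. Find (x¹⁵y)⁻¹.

The order of (x¹⁵y) is 2 (smallest k with (x¹⁵y)ᵏ = e), so (x¹⁵y)⁻¹ = (x¹⁵y)¹ = x¹⁵y.
Check: (x¹⁵y) · (x¹⁵y) → (x¹⁵y) · x¹⁵ = y;   y · y = e, giving e as required.

Answer: x¹⁵y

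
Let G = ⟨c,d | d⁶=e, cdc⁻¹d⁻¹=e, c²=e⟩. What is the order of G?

Enumerate words in the generators, reducing via the relations: the distinct elements are
  {c, d, e, cd, d², d³, d⁴, d⁵, cd², cd³, cd⁴, cd⁵}.
No further products give new elements, so |G| = 12.

Answer: 12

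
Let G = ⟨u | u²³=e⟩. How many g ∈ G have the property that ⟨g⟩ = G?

G is cyclic of order 23. An element generates G iff its order is 23, and a cyclic group of order 23 has exactly φ(23) = 22 such elements.

Answer: 22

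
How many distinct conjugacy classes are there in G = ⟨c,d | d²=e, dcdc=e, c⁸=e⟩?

The conjugacy classes (representative and size) are:
  [e] (size 1), [c] (size 2), [c⁶] (size 2), [c³] (size 2), [c⁴] (size 1), [d] (size 4), [c⁵d] (size 4).
Class equation: 1 + 2 + 2 + 2 + 1 + 4 + 4 = 16 = |G|. So G has 7 conjugacy classes.

Answer: 7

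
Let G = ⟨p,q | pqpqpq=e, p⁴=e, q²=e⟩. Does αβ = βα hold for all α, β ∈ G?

p·q = pq but q·p = qp, so p·q ≠ q·p and G is not abelian.

Answer: No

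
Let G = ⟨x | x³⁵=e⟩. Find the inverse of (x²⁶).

The order of (x²⁶) is 35 (smallest k with (x²⁶)ᵏ = e), so (x²⁶)⁻¹ = (x²⁶)³⁴ = x⁹.
Check: (x²⁶) · (x⁹) → (x²⁶) · x⁹ = e, giving e as required.

Answer: x⁹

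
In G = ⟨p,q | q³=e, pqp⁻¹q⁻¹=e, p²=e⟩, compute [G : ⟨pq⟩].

First find ord(pq) by computing successive powers:
  (pq)¹ = pq, (pq)² = q², (pq)³ = p, (pq)⁴ = q, (pq)⁵ = pq², (pq)⁶ = e.
So |⟨pq⟩| = ord(pq) = 6. With |G| = 6, by Lagrange [G : ⟨pq⟩] = 6/6 = 1.

Answer: 1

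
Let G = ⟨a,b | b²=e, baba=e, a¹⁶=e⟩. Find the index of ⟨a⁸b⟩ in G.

First find ord(a⁸b) by computing successive powers:
  (a⁸b)¹ = a⁸b, (a⁸b)² = e.
So |⟨a⁸b⟩| = ord(a⁸b) = 2. With |G| = 32, by Lagrange [G : ⟨a⁸b⟩] = 32/2 = 16.

Answer: 16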